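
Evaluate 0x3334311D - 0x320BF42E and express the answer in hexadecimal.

Subtract column by column in base 16:
  D-E → F (borrow)
  1-2-1 → E (borrow)
  1-4-1 → C (borrow)
  3-F-1 → 3 (borrow)
  4-B-1 → 8 (borrow)
  3-0-1 → 2
  3-2 → 1
  3-3 → 0

0x1283CEF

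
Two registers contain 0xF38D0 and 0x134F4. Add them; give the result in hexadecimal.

Add column by column in base 16, right to left:
  0+4 = 4
  D+F = C carry 1
  8+4+1 = D
  3+3 = 6
  F+1 = 0 carry 1
  final carry 1

0x106DC4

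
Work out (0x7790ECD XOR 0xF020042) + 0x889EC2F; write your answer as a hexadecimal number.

First 0x7790ECD XOR 0xF020042 = 0x87B0E8F.
Add column by column in base 16, right to left:
  F+F = E carry 1
  8+2+1 = B
  E+C = A carry 1
  0+E+1 = F
  B+9 = 4 carry 1
  7+8+1 = 0 carry 1
  8+8+1 = 1 carry 1
  final carry 1

0x1104FABE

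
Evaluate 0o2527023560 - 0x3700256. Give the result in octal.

0x3700256 = 0o334001126 in octal.
Subtract column by column in base 8:
  0-6 → 2 (borrow)
  6-2-1 → 3
  5-1 → 4
  3-1 → 2
  2-0 → 2
  0-0 → 0
  7-4 → 3
  2-3 → 7 (borrow)
  5-3-1 → 1
  2-0 → 2

0o2173022432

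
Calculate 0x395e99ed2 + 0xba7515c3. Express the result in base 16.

Add column by column in base 16, right to left:
  2+3 = 5
  d+c = 9 carry 1
  e+5+1 = 4 carry 1
  9+1+1 = b
  9+5 = e
  e+7 = 5 carry 1
  5+a+1 = 0 carry 1
  9+b+1 = 5 carry 1
  3+0+1 = 4

0x4505eb495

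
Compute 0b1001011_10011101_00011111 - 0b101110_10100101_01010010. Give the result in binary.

Subtract column by column in base 2:
  1-0 → 1
  1-1 → 0
  1-0 → 1
  1-0 → 1
  1-1 → 0
  0-0 → 0
  0-1 → 1 (borrow)
  0-0-1 → 1 (borrow)
  1-1-1 → 1 (borrow)
  0-0-1 → 1 (borrow)
  1-1-1 → 1 (borrow)
  1-0-1 → 0
  1-0 → 1
  0-1 → 1 (borrow)
  0-0-1 → 1 (borrow)
  1-1-1 → 1 (borrow)
  1-0-1 → 0
  1-1 → 0
  0-1 → 1 (borrow)
  1-1-1 → 1 (borrow)
  0-0-1 → 1 (borrow)
  0-1-1 → 0 (borrow)
  1-0-1 → 0

0b111001111011111001101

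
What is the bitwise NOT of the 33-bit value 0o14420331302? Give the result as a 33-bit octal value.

Each oct digit d becomes 7−d:
  1→6, 4→3, 4→3, 2→5, 0→7, 3→4, 3→4, 1→6, 3→4, 0→7, 2→5

0o63357446475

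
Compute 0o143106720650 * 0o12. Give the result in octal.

0o1737305050220

Multiply each base-8 digit by 10, carrying:
  0×10 = 0 → write 0
  5×10 = 50 → write 2 carry 6
  6×10+6 = 66 → write 2 carry 8
  0×10+8 = 8 → write 0 carry 1
  2×10+1 = 21 → write 5 carry 2
  7×10+2 = 72 → write 0 carry 9
  6×10+9 = 69 → write 5 carry 8
  0×10+8 = 8 → write 0 carry 1
  1×10+1 = 11 → write 3 carry 1
  3×10+1 = 31 → write 7 carry 3
  4×10+3 = 43 → write 3 carry 5
  1×10+5 = 15 → write 7 carry 1
  remaining carry: 1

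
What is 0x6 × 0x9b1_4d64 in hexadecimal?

0x3a27d058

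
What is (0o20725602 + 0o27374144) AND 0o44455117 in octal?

Add column by column in base 8, right to left:
  2+4 = 6
  0+4 = 4
  6+1 = 7
  5+4 = 1 carry 1
  2+7+1 = 2 carry 1
  7+3+1 = 3 carry 1
  0+7+1 = 0 carry 1
  2+2+1 = 5
Sum = 0o50321746; now AND with 0o44455117:
  5&4=4, 0&4=0, 3&4=0, 2&5=0, 1&5=1, 7&1=1, 4&1=0, 6&7=6

0o40001106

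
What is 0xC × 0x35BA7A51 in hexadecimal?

Multiply each base-16 digit by 12, carrying:
  1×12 = 12 → write C
  5×12 = 60 → write C carry 3
  A×12+3 = 123 → write B carry 7
  7×12+7 = 91 → write B carry 5
  A×12+5 = 125 → write D carry 7
  B×12+7 = 139 → write B carry 8
  5×12+8 = 68 → write 4 carry 4
  3×12+4 = 40 → write 8 carry 2
  remaining carry: 2

0x284BDBBCC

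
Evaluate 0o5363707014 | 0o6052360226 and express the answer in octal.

0o7373767236

OR each oct digit independently (no carries):
  5|6=7, 3|0=3, 6|5=7, 3|2=3, 7|3=7, 0|6=6, 7|0=7, 0|2=2, 1|2=3, 4|6=6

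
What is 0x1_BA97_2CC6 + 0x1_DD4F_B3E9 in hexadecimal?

0x397E6E0AF

Add column by column in base 16, right to left:
  6+9 = F
  C+E = A carry 1
  C+3+1 = 0 carry 1
  2+B+1 = E
  7+F = 6 carry 1
  9+4+1 = E
  A+D = 7 carry 1
  B+D+1 = 9 carry 1
  1+1+1 = 3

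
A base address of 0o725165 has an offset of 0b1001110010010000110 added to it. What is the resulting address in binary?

0b10001000111011111011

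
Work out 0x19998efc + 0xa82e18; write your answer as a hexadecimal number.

0x1a41bd14

Add column by column in base 16, right to left:
  c+8 = 4 carry 1
  f+1+1 = 1 carry 1
  e+e+1 = d carry 1
  8+2+1 = b
  9+8 = 1 carry 1
  9+a+1 = 4 carry 1
  9+0+1 = a
  1+0 = 1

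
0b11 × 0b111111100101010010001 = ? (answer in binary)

0b10111110101111110110011

Multiply each base-2 digit by 3, carrying:
  1×3 = 3 → write 1 carry 1
  0×3+1 = 1 → write 1
  0×3 = 0 → write 0
  0×3 = 0 → write 0
  1×3 = 3 → write 1 carry 1
  0×3+1 = 1 → write 1
  0×3 = 0 → write 0
  1×3 = 3 → write 1 carry 1
  0×3+1 = 1 → write 1
  1×3 = 3 → write 1 carry 1
  0×3+1 = 1 → write 1
  1×3 = 3 → write 1 carry 1
  0×3+1 = 1 → write 1
  0×3 = 0 → write 0
  1×3 = 3 → write 1 carry 1
  1×3+1 = 4 → write 0 carry 2
  1×3+2 = 5 → write 1 carry 2
  1×3+2 = 5 → write 1 carry 2
  1×3+2 = 5 → write 1 carry 2
  1×3+2 = 5 → write 1 carry 2
  1×3+2 = 5 → write 1 carry 2
  remaining carry: 10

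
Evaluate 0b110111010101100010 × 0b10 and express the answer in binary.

Multiply each base-2 digit by 2, carrying:
  0×2 = 0 → write 0
  1×2 = 2 → write 0 carry 1
  0×2+1 = 1 → write 1
  0×2 = 0 → write 0
  0×2 = 0 → write 0
  1×2 = 2 → write 0 carry 1
  1×2+1 = 3 → write 1 carry 1
  0×2+1 = 1 → write 1
  1×2 = 2 → write 0 carry 1
  0×2+1 = 1 → write 1
  1×2 = 2 → write 0 carry 1
  0×2+1 = 1 → write 1
  1×2 = 2 → write 0 carry 1
  1×2+1 = 3 → write 1 carry 1
  1×2+1 = 3 → write 1 carry 1
  0×2+1 = 1 → write 1
  1×2 = 2 → write 0 carry 1
  1×2+1 = 3 → write 1 carry 1
  remaining carry: 1

0b1101110101011000100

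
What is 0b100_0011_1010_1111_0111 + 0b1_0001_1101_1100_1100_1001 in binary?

0b101100001011111000000

Add column by column in base 2, right to left:
  1+1 = 0 carry 1
  1+0+1 = 0 carry 1
  1+0+1 = 0 carry 1
  0+1+1 = 0 carry 1
  1+0+1 = 0 carry 1
  1+0+1 = 0 carry 1
  1+1+1 = 1 carry 1
  1+1+1 = 1 carry 1
  0+0+1 = 1
  1+0 = 1
  0+1 = 1
  1+1 = 0 carry 1
  1+1+1 = 1 carry 1
  1+0+1 = 0 carry 1
  0+1+1 = 0 carry 1
  0+1+1 = 0 carry 1
  0+1+1 = 0 carry 1
  0+0+1 = 1
  1+0 = 1
  0+0 = 0
  0+1 = 1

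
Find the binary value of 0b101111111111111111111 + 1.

0b110000000000000000000

The trailing 19 digits are 1 (max in base 2), so adding 1 cascades: they roll to 0 and the next digit up increments.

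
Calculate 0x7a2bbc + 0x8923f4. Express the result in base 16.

Add column by column in base 16, right to left:
  c+4 = 0 carry 1
  b+f+1 = b carry 1
  b+3+1 = f
  2+2 = 4
  a+9 = 3 carry 1
  7+8+1 = 0 carry 1
  final carry 1

0x1034fb0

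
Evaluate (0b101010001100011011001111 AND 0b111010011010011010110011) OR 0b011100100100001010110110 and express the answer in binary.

0b111110101100011010110111

0b101010001100011011001111 AND 0b111010011010011010110011 = 0b101010001000011010000011.
Then OR with 0b011100100100001010110110.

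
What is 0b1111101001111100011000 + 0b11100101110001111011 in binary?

0b10011001111101110010011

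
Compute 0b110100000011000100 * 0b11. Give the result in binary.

0b10011100001001001100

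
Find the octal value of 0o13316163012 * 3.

Multiply each base-8 digit by 3, carrying:
  2×3 = 6 → write 6
  1×3 = 3 → write 3
  0×3 = 0 → write 0
  3×3 = 9 → write 1 carry 1
  6×3+1 = 19 → write 3 carry 2
  1×3+2 = 5 → write 5
  6×3 = 18 → write 2 carry 2
  1×3+2 = 5 → write 5
  3×3 = 9 → write 1 carry 1
  3×3+1 = 10 → write 2 carry 1
  1×3+1 = 4 → write 4

0o42152531036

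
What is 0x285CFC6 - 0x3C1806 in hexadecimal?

0x249B7C0

Subtract column by column in base 16:
  6-6 → 0
  C-0 → C
  F-8 → 7
  C-1 → B
  5-C → 9 (borrow)
  8-3-1 → 4
  2-0 → 2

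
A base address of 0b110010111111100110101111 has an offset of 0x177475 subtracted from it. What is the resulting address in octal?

0o55102472

0b110010111111100110101111 = 0o62774657 in octal.
0x177475 = 0o5672165 in octal.
Subtract column by column in base 8:
  7-5 → 2
  5-6 → 7 (borrow)
  6-1-1 → 4
  4-2 → 2
  7-7 → 0
  7-6 → 1
  2-5 → 5 (borrow)
  6-0-1 → 5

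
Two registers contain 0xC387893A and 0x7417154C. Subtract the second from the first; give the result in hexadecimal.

Subtract column by column in base 16:
  A-C → E (borrow)
  3-4-1 → E (borrow)
  9-5-1 → 3
  8-1 → 7
  7-7 → 0
  8-1 → 7
  3-4 → F (borrow)
  C-7-1 → 4

0x4F7073EE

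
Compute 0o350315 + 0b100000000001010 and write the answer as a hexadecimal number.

0x210D7

0o350315 = 0x1D0CD in hexadecimal.
0b100000000001010 = 0x400A in hexadecimal.
Add column by column in base 16, right to left:
  D+A = 7 carry 1
  C+0+1 = D
  0+0 = 0
  D+4 = 1 carry 1
  1+0+1 = 2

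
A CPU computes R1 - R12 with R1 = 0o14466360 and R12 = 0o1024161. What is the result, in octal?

Subtract column by column in base 8:
  0-1 → 7 (borrow)
  6-6-1 → 7 (borrow)
  3-1-1 → 1
  6-4 → 2
  6-2 → 4
  4-0 → 4
  4-1 → 3
  1-0 → 1

0o13442177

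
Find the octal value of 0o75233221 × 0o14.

0o1337507314

Multiply each base-8 digit by 12, carrying:
  1×12 = 12 → write 4 carry 1
  2×12+1 = 25 → write 1 carry 3
  2×12+3 = 27 → write 3 carry 3
  3×12+3 = 39 → write 7 carry 4
  3×12+4 = 40 → write 0 carry 5
  2×12+5 = 29 → write 5 carry 3
  5×12+3 = 63 → write 7 carry 7
  7×12+7 = 91 → write 3 carry 11
  remaining carry: 13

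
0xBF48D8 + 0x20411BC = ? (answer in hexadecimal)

Add column by column in base 16, right to left:
  8+C = 4 carry 1
  D+B+1 = 9 carry 1
  8+1+1 = A
  4+1 = 5
  F+4 = 3 carry 1
  B+0+1 = C
  0+2 = 2

0x2C35A94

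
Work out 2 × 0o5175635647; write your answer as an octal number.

0o12373473516

Multiply each base-8 digit by 2, carrying:
  7×2 = 14 → write 6 carry 1
  4×2+1 = 9 → write 1 carry 1
  6×2+1 = 13 → write 5 carry 1
  5×2+1 = 11 → write 3 carry 1
  3×2+1 = 7 → write 7
  6×2 = 12 → write 4 carry 1
  5×2+1 = 11 → write 3 carry 1
  7×2+1 = 15 → write 7 carry 1
  1×2+1 = 3 → write 3
  5×2 = 10 → write 2 carry 1
  remaining carry: 1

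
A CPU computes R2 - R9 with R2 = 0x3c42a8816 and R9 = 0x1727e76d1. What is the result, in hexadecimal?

0x251ac1145

Subtract column by column in base 16:
  6-1 → 5
  1-d → 4 (borrow)
  8-6-1 → 1
  8-7 → 1
  a-e → c (borrow)
  2-7-1 → a (borrow)
  4-2-1 → 1
  c-7 → 5
  3-1 → 2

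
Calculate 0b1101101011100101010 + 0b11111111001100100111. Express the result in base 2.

0b101101100101001010001

Add column by column in base 2, right to left:
  0+1 = 1
  1+1 = 0 carry 1
  0+1+1 = 0 carry 1
  1+0+1 = 0 carry 1
  0+0+1 = 1
  1+1 = 0 carry 1
  0+0+1 = 1
  0+0 = 0
  1+1 = 0 carry 1
  1+1+1 = 1 carry 1
  1+0+1 = 0 carry 1
  0+0+1 = 1
  1+1 = 0 carry 1
  0+1+1 = 0 carry 1
  1+1+1 = 1 carry 1
  1+1+1 = 1 carry 1
  0+1+1 = 0 carry 1
  1+1+1 = 1 carry 1
  1+1+1 = 1 carry 1
  0+1+1 = 0 carry 1
  final carry 1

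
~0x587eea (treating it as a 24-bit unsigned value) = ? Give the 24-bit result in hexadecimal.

Each hex digit d becomes f−d:
  5→a, 8→7, 7→8, e→1, e→1, a→5

0xa78115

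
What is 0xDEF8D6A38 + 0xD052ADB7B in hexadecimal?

0x1AF4B845B3

Add column by column in base 16, right to left:
  8+B = 3 carry 1
  3+7+1 = B
  A+B = 5 carry 1
  6+D+1 = 4 carry 1
  D+A+1 = 8 carry 1
  8+2+1 = B
  F+5 = 4 carry 1
  E+0+1 = F
  D+D = A carry 1
  final carry 1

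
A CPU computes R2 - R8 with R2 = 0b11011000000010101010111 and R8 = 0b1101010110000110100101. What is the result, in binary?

Subtract column by column in base 2:
  1-1 → 0
  1-0 → 1
  1-1 → 0
  0-0 → 0
  1-0 → 1
  0-1 → 1 (borrow)
  1-0-1 → 0
  0-1 → 1 (borrow)
  1-1-1 → 1 (borrow)
  0-0-1 → 1 (borrow)
  1-0-1 → 0
  0-0 → 0
  0-0 → 0
  0-1 → 1 (borrow)
  0-1-1 → 0 (borrow)
  0-0-1 → 1 (borrow)
  0-1-1 → 0 (borrow)
  0-0-1 → 1 (borrow)
  1-1-1 → 1 (borrow)
  1-0-1 → 0
  0-1 → 1 (borrow)
  1-1-1 → 1 (borrow)
  1-0-1 → 0

0b1101101010001110110010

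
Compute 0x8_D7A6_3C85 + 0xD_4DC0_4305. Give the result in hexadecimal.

0x1625667F8A

Add column by column in base 16, right to left:
  5+5 = A
  8+0 = 8
  C+3 = F
  3+4 = 7
  6+0 = 6
  A+C = 6 carry 1
  7+D+1 = 5 carry 1
  D+4+1 = 2 carry 1
  8+D+1 = 6 carry 1
  final carry 1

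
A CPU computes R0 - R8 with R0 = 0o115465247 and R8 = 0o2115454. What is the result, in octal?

0o113347573

Subtract column by column in base 8:
  7-4 → 3
  4-5 → 7 (borrow)
  2-4-1 → 5 (borrow)
  5-5-1 → 7 (borrow)
  6-1-1 → 4
  4-1 → 3
  5-2 → 3
  1-0 → 1
  1-0 → 1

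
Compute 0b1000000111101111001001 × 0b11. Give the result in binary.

0b11000010111001101011011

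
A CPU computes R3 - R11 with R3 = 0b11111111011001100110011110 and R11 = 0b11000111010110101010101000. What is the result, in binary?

Subtract column by column in base 2:
  0-0 → 0
  1-0 → 1
  1-0 → 1
  1-1 → 0
  1-0 → 1
  0-1 → 1 (borrow)
  0-0-1 → 1 (borrow)
  1-1-1 → 1 (borrow)
  1-0-1 → 0
  0-1 → 1 (borrow)
  0-0-1 → 1 (borrow)
  1-1-1 → 1 (borrow)
  1-0-1 → 0
  0-1 → 1 (borrow)
  0-1-1 → 0 (borrow)
  1-0-1 → 0
  1-1 → 0
  0-0 → 0
  1-1 → 0
  1-1 → 0
  1-1 → 0
  1-0 → 1
  1-0 → 1
  1-0 → 1
  1-1 → 0
  1-1 → 0

0b111000000010111011110110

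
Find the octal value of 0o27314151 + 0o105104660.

Add column by column in base 8, right to left:
  1+0 = 1
  5+6 = 3 carry 1
  1+6+1 = 0 carry 1
  4+4+1 = 1 carry 1
  1+0+1 = 2
  3+1 = 4
  7+5 = 4 carry 1
  2+0+1 = 3
  0+1 = 1

0o134421031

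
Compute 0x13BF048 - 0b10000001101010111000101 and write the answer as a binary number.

0b111110110001101010000011

0x13BF048 = 0b1001110111111000001001000 in binary.
Subtract column by column in base 2:
  0-1 → 1 (borrow)
  0-0-1 → 1 (borrow)
  0-1-1 → 0 (borrow)
  1-0-1 → 0
  0-0 → 0
  0-0 → 0
  1-1 → 0
  0-1 → 1 (borrow)
  0-1-1 → 0 (borrow)
  0-0-1 → 1 (borrow)
  0-1-1 → 0 (borrow)
  0-0-1 → 1 (borrow)
  1-1-1 → 1 (borrow)
  1-0-1 → 0
  1-1 → 0
  1-1 → 0
  1-0 → 1
  1-0 → 1
  0-0 → 0
  1-0 → 1
  1-0 → 1
  1-0 → 1
  0-1 → 1 (borrow)
  0-0-1 → 1 (borrow)
  1-0-1 → 0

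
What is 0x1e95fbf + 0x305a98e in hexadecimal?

Add column by column in base 16, right to left:
  f+e = d carry 1
  b+8+1 = 4 carry 1
  f+9+1 = 9 carry 1
  5+a+1 = 0 carry 1
  9+5+1 = f
  e+0 = e
  1+3 = 4

0x4ef094d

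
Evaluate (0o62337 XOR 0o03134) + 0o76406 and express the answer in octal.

0o157611

First 0o62337 XOR 0o03134 = 0o61203.
Add column by column in base 8, right to left:
  3+6 = 1 carry 1
  0+0+1 = 1
  2+4 = 6
  1+6 = 7
  6+7 = 5 carry 1
  final carry 1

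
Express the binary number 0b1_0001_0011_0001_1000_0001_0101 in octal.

Group the bits in threes: 001 000 100 110 001 100 000 010 101 → 104614025.

0o104614025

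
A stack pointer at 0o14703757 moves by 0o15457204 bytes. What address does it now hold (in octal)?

Add column by column in base 8, right to left:
  7+4 = 3 carry 1
  5+0+1 = 6
  7+2 = 1 carry 1
  3+7+1 = 3 carry 1
  0+5+1 = 6
  7+4 = 3 carry 1
  4+5+1 = 2 carry 1
  1+1+1 = 3

0o32363163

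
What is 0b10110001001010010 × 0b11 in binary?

0b1000010011011110110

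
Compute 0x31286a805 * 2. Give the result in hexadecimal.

0x6250d500a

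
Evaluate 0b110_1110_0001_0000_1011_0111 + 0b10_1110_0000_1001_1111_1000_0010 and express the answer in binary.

0b11010011101011000000111001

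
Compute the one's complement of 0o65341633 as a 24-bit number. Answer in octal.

0o12436144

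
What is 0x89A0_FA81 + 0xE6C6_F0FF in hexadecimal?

0x17067EB80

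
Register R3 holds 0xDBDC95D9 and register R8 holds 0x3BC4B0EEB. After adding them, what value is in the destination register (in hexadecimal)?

Add column by column in base 16, right to left:
  9+B = 4 carry 1
  D+E+1 = C carry 1
  5+E+1 = 4 carry 1
  9+0+1 = A
  C+B = 7 carry 1
  D+4+1 = 2 carry 1
  B+C+1 = 8 carry 1
  D+B+1 = 9 carry 1
  0+3+1 = 4

0x49827A4C4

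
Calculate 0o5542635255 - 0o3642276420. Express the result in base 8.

Subtract column by column in base 8:
  5-0 → 5
  5-2 → 3
  2-4 → 6 (borrow)
  5-6-1 → 6 (borrow)
  3-7-1 → 3 (borrow)
  6-2-1 → 3
  2-2 → 0
  4-4 → 0
  5-6 → 7 (borrow)
  5-3-1 → 1

0o1700336635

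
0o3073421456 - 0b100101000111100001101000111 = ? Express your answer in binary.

0b10100010010100101111111100111

0o3073421456 = 0b11000111011100010001100101110 in binary.
Subtract column by column in base 2:
  0-1 → 1 (borrow)
  1-1-1 → 1 (borrow)
  1-1-1 → 1 (borrow)
  1-0-1 → 0
  0-0 → 0
  1-0 → 1
  0-1 → 1 (borrow)
  0-0-1 → 1 (borrow)
  1-1-1 → 1 (borrow)
  1-1-1 → 1 (borrow)
  0-0-1 → 1 (borrow)
  0-0-1 → 1 (borrow)
  0-0-1 → 1 (borrow)
  1-0-1 → 0
  0-1 → 1 (borrow)
  0-1-1 → 0 (borrow)
  0-1-1 → 0 (borrow)
  1-1-1 → 1 (borrow)
  1-0-1 → 0
  1-0 → 1
  0-0 → 0
  1-1 → 0
  1-0 → 1
  1-1 → 0
  0-0 → 0
  0-0 → 0
  0-1 → 1 (borrow)
  1-0-1 → 0
  1-0 → 1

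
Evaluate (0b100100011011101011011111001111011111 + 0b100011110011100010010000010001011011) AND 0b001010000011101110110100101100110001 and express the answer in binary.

0b1000000011001100100100100000110000

Add column by column in base 2, right to left:
  1+1 = 0 carry 1
  1+1+1 = 1 carry 1
  1+0+1 = 0 carry 1
  1+1+1 = 1 carry 1
  1+1+1 = 1 carry 1
  0+0+1 = 1
  1+1 = 0 carry 1
  1+0+1 = 0 carry 1
  1+0+1 = 0 carry 1
  1+0+1 = 0 carry 1
  0+1+1 = 0 carry 1
  0+0+1 = 1
  1+0 = 1
  1+0 = 1
  1+0 = 1
  1+0 = 1
  1+1 = 0 carry 1
  0+0+1 = 1
  1+0 = 1
  1+1 = 0 carry 1
  0+0+1 = 1
  1+0 = 1
  0+0 = 0
  1+1 = 0 carry 1
  1+1+1 = 1 carry 1
  1+1+1 = 1 carry 1
  0+0+1 = 1
  1+0 = 1
  1+1 = 0 carry 1
  0+1+1 = 0 carry 1
  0+1+1 = 0 carry 1
  0+1+1 = 0 carry 1
  1+0+1 = 0 carry 1
  0+0+1 = 1
  0+0 = 0
  1+1 = 0 carry 1
  final carry 1
Sum = 0b1001000001111001101101111100000111010; now AND with 0b001010000011101110110100101100110001:
  1001000001111001101101111100000111010
& 0001010000011101110110100101100110001
= 0001000000011001100100100100000110000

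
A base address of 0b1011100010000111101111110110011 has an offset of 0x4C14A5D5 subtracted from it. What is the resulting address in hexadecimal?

0b1011100010000111101111110110011 = 0x5C43DFB3 in hexadecimal.
Subtract column by column in base 16:
  3-5 → E (borrow)
  B-D-1 → D (borrow)
  F-5-1 → 9
  D-A → 3
  3-4 → F (borrow)
  4-1-1 → 2
  C-C → 0
  5-4 → 1

0x102F39DE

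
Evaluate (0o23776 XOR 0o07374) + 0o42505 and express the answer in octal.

First 0o23776 XOR 0o07374 = 0o24402.
Add column by column in base 8, right to left:
  2+5 = 7
  0+0 = 0
  4+5 = 1 carry 1
  4+2+1 = 7
  2+4 = 6

0o67107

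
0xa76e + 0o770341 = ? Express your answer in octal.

0xa76e = 0o123556 in octal.
Add column by column in base 8, right to left:
  6+1 = 7
  5+4 = 1 carry 1
  5+3+1 = 1 carry 1
  3+0+1 = 4
  2+7 = 1 carry 1
  1+7+1 = 1 carry 1
  final carry 1

0o1114117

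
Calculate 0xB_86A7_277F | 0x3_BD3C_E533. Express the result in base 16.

OR each hex digit independently (no carries):
  B|3=B, 8|B=B, 6|D=F, A|3=B, 7|C=F, 2|E=E, 7|5=7, 7|3=7, F|3=F

0xBBFBFE77F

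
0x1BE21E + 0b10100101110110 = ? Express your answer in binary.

0b111000000101110010100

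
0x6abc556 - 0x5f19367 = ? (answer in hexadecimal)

0xba31ef

Subtract column by column in base 16:
  6-7 → f (borrow)
  5-6-1 → e (borrow)
  5-3-1 → 1
  c-9 → 3
  b-1 → a
  a-f → b (borrow)
  6-5-1 → 0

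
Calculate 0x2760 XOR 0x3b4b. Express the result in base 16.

0x1c2b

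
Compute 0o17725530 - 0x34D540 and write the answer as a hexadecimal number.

0xAD618

0o17725530 = 0x3FAB58 in hexadecimal.
Subtract column by column in base 16:
  8-0 → 8
  5-4 → 1
  B-5 → 6
  A-D → D (borrow)
  F-4-1 → A
  3-3 → 0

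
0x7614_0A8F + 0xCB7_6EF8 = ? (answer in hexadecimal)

Add column by column in base 16, right to left:
  F+8 = 7 carry 1
  8+F+1 = 8 carry 1
  A+E+1 = 9 carry 1
  0+6+1 = 7
  4+7 = B
  1+B = C
  6+C = 2 carry 1
  7+0+1 = 8

0x82CB7987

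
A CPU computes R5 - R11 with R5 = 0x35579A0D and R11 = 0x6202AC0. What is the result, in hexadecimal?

Subtract column by column in base 16:
  D-0 → D
  0-C → 4 (borrow)
  A-A-1 → F (borrow)
  9-2-1 → 6
  7-0 → 7
  5-2 → 3
  5-6 → F (borrow)
  3-0-1 → 2

0x2F376F4D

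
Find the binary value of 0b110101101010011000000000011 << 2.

0b11010110101001100000000001100

Left shift by 2: append 2 zero bits.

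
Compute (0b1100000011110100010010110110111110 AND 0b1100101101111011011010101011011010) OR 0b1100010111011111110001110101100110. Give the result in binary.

0b1100010111111111110011110111111110

0b1100000011110100010010110110111110 AND 0b1100101101111011011010101011011010 = 0b1100000001110000010010100010011010.
Then OR with 0b1100010111011111110001110101100110.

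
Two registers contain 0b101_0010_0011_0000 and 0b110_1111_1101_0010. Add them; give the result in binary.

0b1100001000000010

Add column by column in base 2, right to left:
  0+0 = 0
  0+1 = 1
  0+0 = 0
  0+0 = 0
  1+1 = 0 carry 1
  1+0+1 = 0 carry 1
  0+1+1 = 0 carry 1
  0+1+1 = 0 carry 1
  0+1+1 = 0 carry 1
  1+1+1 = 1 carry 1
  0+1+1 = 0 carry 1
  0+1+1 = 0 carry 1
  1+0+1 = 0 carry 1
  0+1+1 = 0 carry 1
  1+1+1 = 1 carry 1
  final carry 1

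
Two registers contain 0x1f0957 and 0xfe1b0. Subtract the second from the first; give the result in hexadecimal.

Subtract column by column in base 16:
  7-0 → 7
  5-b → a (borrow)
  9-1-1 → 7
  0-e → 2 (borrow)
  f-f-1 → f (borrow)
  1-0-1 → 0

0xf27a7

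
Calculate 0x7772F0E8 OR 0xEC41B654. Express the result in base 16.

OR each hex digit independently (no carries):
  7|E=F, 7|C=F, 7|4=7, 2|1=3, F|B=F, 0|6=6, E|5=F, 8|4=C

0xFF73F6FC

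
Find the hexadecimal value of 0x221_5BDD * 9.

0x132C3AC5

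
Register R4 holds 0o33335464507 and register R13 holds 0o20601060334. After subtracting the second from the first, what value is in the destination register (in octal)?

Subtract column by column in base 8:
  7-4 → 3
  0-3 → 5 (borrow)
  5-3-1 → 1
  4-0 → 4
  6-6 → 0
  4-0 → 4
  5-1 → 4
  3-0 → 3
  3-6 → 5 (borrow)
  3-0-1 → 2
  3-2 → 1

0o12534404153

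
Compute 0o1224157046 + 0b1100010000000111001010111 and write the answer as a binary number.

0o1224157046 = 0b1010010100001101111000100110 in binary.
Add column by column in base 2, right to left:
  0+1 = 1
  1+1 = 0 carry 1
  1+1+1 = 1 carry 1
  0+0+1 = 1
  0+1 = 1
  1+0 = 1
  0+1 = 1
  0+0 = 0
  0+0 = 0
  1+1 = 0 carry 1
  1+1+1 = 1 carry 1
  1+1+1 = 1 carry 1
  1+0+1 = 0 carry 1
  0+0+1 = 1
  1+0 = 1
  1+0 = 1
  0+0 = 0
  0+0 = 0
  0+0 = 0
  0+1 = 1
  1+0 = 1
  0+0 = 0
  1+0 = 1
  0+1 = 1
  0+1 = 1
  1+0 = 1
  0+0 = 0
  1+0 = 1

0b1011110110001110110001111101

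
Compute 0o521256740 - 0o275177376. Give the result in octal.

0o224057342

Subtract column by column in base 8:
  0-6 → 2 (borrow)
  4-7-1 → 4 (borrow)
  7-3-1 → 3
  6-7 → 7 (borrow)
  5-7-1 → 5 (borrow)
  2-1-1 → 0
  1-5 → 4 (borrow)
  2-7-1 → 2 (borrow)
  5-2-1 → 2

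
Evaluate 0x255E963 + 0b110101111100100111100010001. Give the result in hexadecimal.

0b110101111100100111100010001 = 0x6BE4F11 in hexadecimal.
Add column by column in base 16, right to left:
  3+1 = 4
  6+1 = 7
  9+F = 8 carry 1
  E+4+1 = 3 carry 1
  5+E+1 = 4 carry 1
  5+B+1 = 1 carry 1
  2+6+1 = 9

0x9143874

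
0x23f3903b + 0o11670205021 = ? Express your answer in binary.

0b1110010110101001001101001001100

0x23f3903b = 0b100011111100111001000000111011 in binary.
0o11670205021 = 0b1001110111000010000101000010001 in binary.
Add column by column in base 2, right to left:
  1+1 = 0 carry 1
  1+0+1 = 0 carry 1
  0+0+1 = 1
  1+0 = 1
  1+1 = 0 carry 1
  1+0+1 = 0 carry 1
  0+0+1 = 1
  0+0 = 0
  0+0 = 0
  0+1 = 1
  0+0 = 0
  0+1 = 1
  1+0 = 1
  0+0 = 0
  0+0 = 0
  1+0 = 1
  1+1 = 0 carry 1
  1+0+1 = 0 carry 1
  0+0+1 = 1
  0+0 = 0
  1+0 = 1
  1+1 = 0 carry 1
  1+1+1 = 1 carry 1
  1+1+1 = 1 carry 1
  1+0+1 = 0 carry 1
  1+1+1 = 1 carry 1
  0+1+1 = 0 carry 1
  0+1+1 = 0 carry 1
  0+0+1 = 1
  1+0 = 1
  0+1 = 1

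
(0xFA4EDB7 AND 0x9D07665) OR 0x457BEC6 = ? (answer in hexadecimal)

0xDD7FEE7

0xFA4EDB7 AND 0x9D07665 = 0x9806425.
Then OR with 0x457BEC6.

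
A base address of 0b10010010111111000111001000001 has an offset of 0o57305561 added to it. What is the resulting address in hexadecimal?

0x131D19B2

0b10010010111111000111001000001 = 0x125F8E41 in hexadecimal.
0o57305561 = 0xBD8B71 in hexadecimal.
Add column by column in base 16, right to left:
  1+1 = 2
  4+7 = B
  E+B = 9 carry 1
  8+8+1 = 1 carry 1
  F+D+1 = D carry 1
  5+B+1 = 1 carry 1
  2+0+1 = 3
  1+0 = 1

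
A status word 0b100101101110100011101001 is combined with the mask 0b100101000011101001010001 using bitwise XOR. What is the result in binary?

0b000000101101001010111000

XOR bit by bit (1 where the bits differ):
  100101101110100011101001
^ 100101000011101001010001
= 000000101101001010111000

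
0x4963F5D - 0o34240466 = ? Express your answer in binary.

0x4963F5D = 0b100100101100011111101011101 in binary.
0o34240466 = 0b11100010100000100110110 in binary.
Subtract column by column in base 2:
  1-0 → 1
  0-1 → 1 (borrow)
  1-1-1 → 1 (borrow)
  1-0-1 → 0
  1-1 → 0
  0-1 → 1 (borrow)
  1-0-1 → 0
  0-0 → 0
  1-1 → 0
  1-0 → 1
  1-0 → 1
  1-0 → 1
  1-0 → 1
  1-0 → 1
  0-1 → 1 (borrow)
  0-0-1 → 1 (borrow)
  0-1-1 → 0 (borrow)
  1-0-1 → 0
  1-0 → 1
  0-0 → 0
  1-1 → 0
  0-1 → 1 (borrow)
  0-1-1 → 0 (borrow)
  1-0-1 → 0
  0-0 → 0
  0-0 → 0
  1-0 → 1

0b100001001001111111000100111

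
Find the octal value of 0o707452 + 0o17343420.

0o20253072

Add column by column in base 8, right to left:
  2+0 = 2
  5+2 = 7
  4+4 = 0 carry 1
  7+3+1 = 3 carry 1
  0+4+1 = 5
  7+3 = 2 carry 1
  0+7+1 = 0 carry 1
  0+1+1 = 2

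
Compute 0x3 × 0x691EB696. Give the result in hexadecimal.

0x13B5C23C2

Multiply each base-16 digit by 3, carrying:
  6×3 = 18 → write 2 carry 1
  9×3+1 = 28 → write C carry 1
  6×3+1 = 19 → write 3 carry 1
  B×3+1 = 34 → write 2 carry 2
  E×3+2 = 44 → write C carry 2
  1×3+2 = 5 → write 5
  9×3 = 27 → write B carry 1
  6×3+1 = 19 → write 3 carry 1
  remaining carry: 1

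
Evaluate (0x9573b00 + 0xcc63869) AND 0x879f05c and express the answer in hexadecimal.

Add column by column in base 16, right to left:
  0+9 = 9
  0+6 = 6
  b+8 = 3 carry 1
  3+3+1 = 7
  7+6 = d
  5+c = 1 carry 1
  9+c+1 = 6 carry 1
  final carry 1
Sum = 0x161d7369; now AND with 0x879f05c:
  1&0=0, 6&8=0, 1&7=1, d&9=9, 7&f=7, 3&0=0, 6&5=4, 9&c=8

0x197048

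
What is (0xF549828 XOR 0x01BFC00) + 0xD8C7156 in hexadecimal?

First 0xF549828 XOR 0x01BFC00 = 0xF4F6428.
Add column by column in base 16, right to left:
  8+6 = E
  2+5 = 7
  4+1 = 5
  6+7 = D
  F+C = B carry 1
  4+8+1 = D
  F+D = C carry 1
  final carry 1

0x1CDBD57E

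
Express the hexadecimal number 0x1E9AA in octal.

0o364652

Expand each hex digit to 4 bits: 1=0001 E=1110 9=1001 A=1010 A=1010.
Group the bits in threes: 011 110 100 110 101 010 → 364652.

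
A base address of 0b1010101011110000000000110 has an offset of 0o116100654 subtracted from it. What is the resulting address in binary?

0b111010101111001011010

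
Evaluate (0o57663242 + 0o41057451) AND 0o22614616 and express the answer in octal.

Add column by column in base 8, right to left:
  2+1 = 3
  4+5 = 1 carry 1
  2+4+1 = 7
  3+7 = 2 carry 1
  6+5+1 = 4 carry 1
  6+0+1 = 7
  7+1 = 0 carry 1
  5+4+1 = 2 carry 1
  final carry 1
Sum = 0o120742713; now AND with 0o22614616:
  1&0=0, 2&2=2, 0&2=0, 7&6=6, 4&1=0, 2&4=0, 7&6=6, 1&1=1, 3&6=2

0o20600612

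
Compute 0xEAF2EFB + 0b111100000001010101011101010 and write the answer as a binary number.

0b10110001011111101100111100101

0xEAF2EFB = 0b1110101011110010111011111011 in binary.
Add column by column in base 2, right to left:
  1+0 = 1
  1+1 = 0 carry 1
  0+0+1 = 1
  1+1 = 0 carry 1
  1+0+1 = 0 carry 1
  1+1+1 = 1 carry 1
  1+1+1 = 1 carry 1
  1+1+1 = 1 carry 1
  0+0+1 = 1
  1+1 = 0 carry 1
  1+0+1 = 0 carry 1
  1+1+1 = 1 carry 1
  0+0+1 = 1
  1+1 = 0 carry 1
  0+0+1 = 1
  0+1 = 1
  1+0 = 1
  1+0 = 1
  1+0 = 1
  1+0 = 1
  0+0 = 0
  1+0 = 1
  0+0 = 0
  1+1 = 0 carry 1
  0+1+1 = 0 carry 1
  1+1+1 = 1 carry 1
  1+1+1 = 1 carry 1
  1+0+1 = 0 carry 1
  final carry 1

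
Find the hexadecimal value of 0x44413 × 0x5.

0x15545F

Multiply each base-16 digit by 5, carrying:
  3×5 = 15 → write F
  1×5 = 5 → write 5
  4×5 = 20 → write 4 carry 1
  4×5+1 = 21 → write 5 carry 1
  4×5+1 = 21 → write 5 carry 1
  remaining carry: 1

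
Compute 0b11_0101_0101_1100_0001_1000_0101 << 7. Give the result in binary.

Left shift by 7: append 7 zero bits.

0b110101010111000001100001010000000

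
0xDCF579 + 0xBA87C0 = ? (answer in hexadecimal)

0x1977D39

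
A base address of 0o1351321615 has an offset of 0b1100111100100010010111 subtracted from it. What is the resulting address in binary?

0b1011011100011101101011110110

0o1351321615 = 0b1011101001011010001110001101 in binary.
Subtract column by column in base 2:
  1-1 → 0
  0-1 → 1 (borrow)
  1-1-1 → 1 (borrow)
  1-0-1 → 0
  0-1 → 1 (borrow)
  0-0-1 → 1 (borrow)
  0-0-1 → 1 (borrow)
  1-1-1 → 1 (borrow)
  1-0-1 → 0
  1-0 → 1
  0-0 → 0
  0-1 → 1 (borrow)
  0-0-1 → 1 (borrow)
  1-0-1 → 0
  0-1 → 1 (borrow)
  1-1-1 → 1 (borrow)
  1-1-1 → 1 (borrow)
  0-1-1 → 0 (borrow)
  1-0-1 → 0
  0-0 → 0
  0-1 → 1 (borrow)
  1-1-1 → 1 (borrow)
  0-0-1 → 1 (borrow)
  1-0-1 → 0
  1-0 → 1
  1-0 → 1
  0-0 → 0
  1-0 → 1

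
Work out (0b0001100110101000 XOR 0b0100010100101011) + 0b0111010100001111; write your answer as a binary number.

0b1101000110010010

First 0b0001100110101000 XOR 0b0100010100101011 = 0b0101110010000011.
Add column by column in base 2, right to left:
  1+1 = 0 carry 1
  1+1+1 = 1 carry 1
  0+1+1 = 0 carry 1
  0+1+1 = 0 carry 1
  0+0+1 = 1
  0+0 = 0
  0+0 = 0
  1+0 = 1
  0+1 = 1
  0+0 = 0
  1+1 = 0 carry 1
  1+0+1 = 0 carry 1
  1+1+1 = 1 carry 1
  0+1+1 = 0 carry 1
  1+1+1 = 1 carry 1
  final carry 1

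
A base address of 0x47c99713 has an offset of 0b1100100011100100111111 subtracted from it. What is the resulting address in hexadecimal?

0x47975dd4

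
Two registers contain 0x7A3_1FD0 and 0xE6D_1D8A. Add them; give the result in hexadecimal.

Add column by column in base 16, right to left:
  0+A = A
  D+8 = 5 carry 1
  F+D+1 = D carry 1
  1+1+1 = 3
  3+D = 0 carry 1
  A+6+1 = 1 carry 1
  7+E+1 = 6 carry 1
  final carry 1

0x16103D5A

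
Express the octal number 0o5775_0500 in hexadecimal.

0xbfd140

Each octal digit is 3 bits: 5=101 7=111 7=111 5=101 0=000 5=101 0=000 0=000.
Group the bits into nibbles: 1011 1111 1101 0001 0100 0000 → bfd140.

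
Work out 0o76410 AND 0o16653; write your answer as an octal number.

AND each oct digit independently (no carries):
  7&1=1, 6&6=6, 4&6=4, 1&5=1, 0&3=0

0o16410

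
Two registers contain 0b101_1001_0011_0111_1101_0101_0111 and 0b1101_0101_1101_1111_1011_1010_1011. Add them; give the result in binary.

0b10010111100010111100100000010

Add column by column in base 2, right to left:
  1+1 = 0 carry 1
  1+1+1 = 1 carry 1
  1+0+1 = 0 carry 1
  0+1+1 = 0 carry 1
  1+0+1 = 0 carry 1
  0+1+1 = 0 carry 1
  1+0+1 = 0 carry 1
  0+1+1 = 0 carry 1
  1+1+1 = 1 carry 1
  0+1+1 = 0 carry 1
  1+0+1 = 0 carry 1
  1+1+1 = 1 carry 1
  1+1+1 = 1 carry 1
  1+1+1 = 1 carry 1
  1+1+1 = 1 carry 1
  0+1+1 = 0 carry 1
  1+1+1 = 1 carry 1
  1+0+1 = 0 carry 1
  0+1+1 = 0 carry 1
  0+1+1 = 0 carry 1
  1+1+1 = 1 carry 1
  0+0+1 = 1
  0+1 = 1
  1+0 = 1
  1+1 = 0 carry 1
  0+0+1 = 1
  1+1 = 0 carry 1
  0+1+1 = 0 carry 1
  final carry 1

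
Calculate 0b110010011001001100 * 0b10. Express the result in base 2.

0b1100100110010011000

Multiply each base-2 digit by 2, carrying:
  0×2 = 0 → write 0
  0×2 = 0 → write 0
  1×2 = 2 → write 0 carry 1
  1×2+1 = 3 → write 1 carry 1
  0×2+1 = 1 → write 1
  0×2 = 0 → write 0
  1×2 = 2 → write 0 carry 1
  0×2+1 = 1 → write 1
  0×2 = 0 → write 0
  1×2 = 2 → write 0 carry 1
  1×2+1 = 3 → write 1 carry 1
  0×2+1 = 1 → write 1
  0×2 = 0 → write 0
  1×2 = 2 → write 0 carry 1
  0×2+1 = 1 → write 1
  0×2 = 0 → write 0
  1×2 = 2 → write 0 carry 1
  1×2+1 = 3 → write 1 carry 1
  remaining carry: 1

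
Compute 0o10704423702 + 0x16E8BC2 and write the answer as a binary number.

0b1001000100000001011001110000100

0o10704423702 = 0b1000111000100100010011111000010 in binary.
0x16E8BC2 = 0b1011011101000101111000010 in binary.
Add column by column in base 2, right to left:
  0+0 = 0
  1+1 = 0 carry 1
  0+0+1 = 1
  0+0 = 0
  0+0 = 0
  0+0 = 0
  1+1 = 0 carry 1
  1+1+1 = 1 carry 1
  1+1+1 = 1 carry 1
  1+1+1 = 1 carry 1
  1+0+1 = 0 carry 1
  0+1+1 = 0 carry 1
  0+0+1 = 1
  1+0 = 1
  0+0 = 0
  0+1 = 1
  0+0 = 0
  1+1 = 0 carry 1
  0+1+1 = 0 carry 1
  0+1+1 = 0 carry 1
  1+0+1 = 0 carry 1
  0+1+1 = 0 carry 1
  0+1+1 = 0 carry 1
  0+0+1 = 1
  1+1 = 0 carry 1
  1+0+1 = 0 carry 1
  1+0+1 = 0 carry 1
  0+0+1 = 1
  0+0 = 0
  0+0 = 0
  1+0 = 1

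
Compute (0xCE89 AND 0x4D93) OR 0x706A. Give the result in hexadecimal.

0x7CEB

0xCE89 AND 0x4D93 = 0x4C81.
Then OR with 0x706A.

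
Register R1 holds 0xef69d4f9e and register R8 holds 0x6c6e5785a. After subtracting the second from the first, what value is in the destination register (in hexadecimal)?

Subtract column by column in base 16:
  e-a → 4
  9-5 → 4
  f-8 → 7
  4-7 → d (borrow)
  d-5-1 → 7
  9-e → b (borrow)
  6-6-1 → f (borrow)
  f-c-1 → 2
  e-6 → 8

0x82fb7d744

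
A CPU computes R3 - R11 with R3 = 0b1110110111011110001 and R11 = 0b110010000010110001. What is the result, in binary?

0b1000100111001000000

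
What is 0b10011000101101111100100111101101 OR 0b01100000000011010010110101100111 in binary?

0b11111000101111111110110111101111

OR bit by bit (1 where either bit is 1):
  10011000101101111100100111101101
| 01100000000011010010110101100111
= 11111000101111111110110111101111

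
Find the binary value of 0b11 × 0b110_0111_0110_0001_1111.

0b100110110001001011101

Multiply each base-2 digit by 3, carrying:
  1×3 = 3 → write 1 carry 1
  1×3+1 = 4 → write 0 carry 2
  1×3+2 = 5 → write 1 carry 2
  1×3+2 = 5 → write 1 carry 2
  1×3+2 = 5 → write 1 carry 2
  0×3+2 = 2 → write 0 carry 1
  0×3+1 = 1 → write 1
  0×3 = 0 → write 0
  0×3 = 0 → write 0
  1×3 = 3 → write 1 carry 1
  1×3+1 = 4 → write 0 carry 2
  0×3+2 = 2 → write 0 carry 1
  1×3+1 = 4 → write 0 carry 2
  1×3+2 = 5 → write 1 carry 2
  1×3+2 = 5 → write 1 carry 2
  0×3+2 = 2 → write 0 carry 1
  0×3+1 = 1 → write 1
  1×3 = 3 → write 1 carry 1
  1×3+1 = 4 → write 0 carry 2
  remaining carry: 10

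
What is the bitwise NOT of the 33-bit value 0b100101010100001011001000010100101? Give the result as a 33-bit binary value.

Invert each bit: 100101010100001011001000010100101 → 011010101011110100110111101011010.

0b011010101011110100110111101011010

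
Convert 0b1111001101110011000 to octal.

Group the bits in threes: 001 111 001 101 110 011 000 → 1715630.

0o1715630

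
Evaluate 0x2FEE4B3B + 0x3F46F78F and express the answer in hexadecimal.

0x6F3542CA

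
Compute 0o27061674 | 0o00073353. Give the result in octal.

OR each oct digit independently (no carries):
  2|0=2, 7|0=7, 0|0=0, 6|7=7, 1|3=3, 6|3=7, 7|5=7, 4|3=7

0o27073777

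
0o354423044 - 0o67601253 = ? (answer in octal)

0o264621571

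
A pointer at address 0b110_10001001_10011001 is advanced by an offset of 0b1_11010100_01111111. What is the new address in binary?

0b10000101111000011000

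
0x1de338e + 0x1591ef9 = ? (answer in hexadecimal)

Add column by column in base 16, right to left:
  e+9 = 7 carry 1
  8+f+1 = 8 carry 1
  3+e+1 = 2 carry 1
  3+1+1 = 5
  e+9 = 7 carry 1
  d+5+1 = 3 carry 1
  1+1+1 = 3

0x3375287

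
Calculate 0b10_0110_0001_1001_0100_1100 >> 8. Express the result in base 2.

0b10011000011001

Right shift by 8: drop the 8 least-significant bits.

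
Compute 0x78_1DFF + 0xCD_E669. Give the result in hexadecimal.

0x1460468

Add column by column in base 16, right to left:
  F+9 = 8 carry 1
  F+6+1 = 6 carry 1
  D+6+1 = 4 carry 1
  1+E+1 = 0 carry 1
  8+D+1 = 6 carry 1
  7+C+1 = 4 carry 1
  final carry 1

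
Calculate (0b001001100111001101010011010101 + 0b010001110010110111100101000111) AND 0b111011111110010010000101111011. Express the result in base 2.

Add column by column in base 2, right to left:
  1+1 = 0 carry 1
  0+1+1 = 0 carry 1
  1+1+1 = 1 carry 1
  0+0+1 = 1
  1+0 = 1
  0+0 = 0
  1+1 = 0 carry 1
  1+0+1 = 0 carry 1
  0+1+1 = 0 carry 1
  0+0+1 = 1
  1+0 = 1
  0+1 = 1
  1+1 = 0 carry 1
  0+1+1 = 0 carry 1
  1+1+1 = 1 carry 1
  1+0+1 = 0 carry 1
  0+1+1 = 0 carry 1
  0+1+1 = 0 carry 1
  1+0+1 = 0 carry 1
  1+1+1 = 1 carry 1
  1+0+1 = 0 carry 1
  0+0+1 = 1
  0+1 = 1
  1+1 = 0 carry 1
  1+1+1 = 1 carry 1
  0+0+1 = 1
  0+0 = 0
  1+0 = 1
  0+1 = 1
Sum = 0b11011011010000100111000011100; now AND with 0b111011111110010010000101111011:
  011011011010000100111000011100
& 111011111110010010000101111011
= 011011011010000000000000011000

0b11011011010000000000000011000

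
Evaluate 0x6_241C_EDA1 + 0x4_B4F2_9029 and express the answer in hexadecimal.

0xAD90F7DCA

Add column by column in base 16, right to left:
  1+9 = A
  A+2 = C
  D+0 = D
  E+9 = 7 carry 1
  C+2+1 = F
  1+F = 0 carry 1
  4+4+1 = 9
  2+B = D
  6+4 = A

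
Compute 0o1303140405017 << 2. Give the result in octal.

0o5414602024074

2 bits is not a whole number of base-8 digits; in binary: 1011000011001100000100000101000001111 << 2 = 101100001100110000010000010100000111100.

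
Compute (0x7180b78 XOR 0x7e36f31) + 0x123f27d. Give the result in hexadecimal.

0x21f56c6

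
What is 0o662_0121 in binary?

0b110110010000001010001

Each octal digit is 3 bits: 6=110 6=110 2=010 0=000 1=001 2=010 1=001.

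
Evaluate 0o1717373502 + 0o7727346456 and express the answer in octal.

0o11646742160

Add column by column in base 8, right to left:
  2+6 = 0 carry 1
  0+5+1 = 6
  5+4 = 1 carry 1
  3+6+1 = 2 carry 1
  7+4+1 = 4 carry 1
  3+3+1 = 7
  7+7 = 6 carry 1
  1+2+1 = 4
  7+7 = 6 carry 1
  1+7+1 = 1 carry 1
  final carry 1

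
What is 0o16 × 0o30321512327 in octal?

Multiply each base-8 digit by 14, carrying:
  7×14 = 98 → write 2 carry 12
  2×14+12 = 40 → write 0 carry 5
  3×14+5 = 47 → write 7 carry 5
  2×14+5 = 33 → write 1 carry 4
  1×14+4 = 18 → write 2 carry 2
  5×14+2 = 72 → write 0 carry 9
  1×14+9 = 23 → write 7 carry 2
  2×14+2 = 30 → write 6 carry 3
  3×14+3 = 45 → write 5 carry 5
  0×14+5 = 5 → write 5
  3×14 = 42 → write 2 carry 5
  remaining carry: 5

0o525567021702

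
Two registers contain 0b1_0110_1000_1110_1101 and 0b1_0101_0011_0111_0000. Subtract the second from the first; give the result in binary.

0b1010101111101

Subtract column by column in base 2:
  1-0 → 1
  0-0 → 0
  1-0 → 1
  1-0 → 1
  0-1 → 1 (borrow)
  1-1-1 → 1 (borrow)
  1-1-1 → 1 (borrow)
  1-0-1 → 0
  0-1 → 1 (borrow)
  0-1-1 → 0 (borrow)
  0-0-1 → 1 (borrow)
  1-0-1 → 0
  0-1 → 1 (borrow)
  1-0-1 → 0
  1-1 → 0
  0-0 → 0
  1-1 → 0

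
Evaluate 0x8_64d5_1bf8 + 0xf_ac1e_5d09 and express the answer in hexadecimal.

0x1810f37901

Add column by column in base 16, right to left:
  8+9 = 1 carry 1
  f+0+1 = 0 carry 1
  b+d+1 = 9 carry 1
  1+5+1 = 7
  5+e = 3 carry 1
  d+1+1 = f
  4+c = 0 carry 1
  6+a+1 = 1 carry 1
  8+f+1 = 8 carry 1
  final carry 1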